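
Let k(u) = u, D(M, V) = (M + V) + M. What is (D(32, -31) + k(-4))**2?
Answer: 841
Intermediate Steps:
D(M, V) = V + 2*M
(D(32, -31) + k(-4))**2 = ((-31 + 2*32) - 4)**2 = ((-31 + 64) - 4)**2 = (33 - 4)**2 = 29**2 = 841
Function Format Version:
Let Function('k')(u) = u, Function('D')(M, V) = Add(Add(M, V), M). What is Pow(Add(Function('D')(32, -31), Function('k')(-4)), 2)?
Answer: 841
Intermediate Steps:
Function('D')(M, V) = Add(V, Mul(2, M))
Pow(Add(Function('D')(32, -31), Function('k')(-4)), 2) = Pow(Add(Add(-31, Mul(2, 32)), -4), 2) = Pow(Add(Add(-31, 64), -4), 2) = Pow(Add(33, -4), 2) = Pow(29, 2) = 841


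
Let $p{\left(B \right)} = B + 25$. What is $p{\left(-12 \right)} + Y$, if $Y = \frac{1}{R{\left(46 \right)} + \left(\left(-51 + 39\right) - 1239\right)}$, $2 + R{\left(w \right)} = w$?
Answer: $\frac{15690}{1207} \approx 12.999$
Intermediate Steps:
$p{\left(B \right)} = 25 + B$
$R{\left(w \right)} = -2 + w$
$Y = - \frac{1}{1207}$ ($Y = \frac{1}{\left(-2 + 46\right) + \left(\left(-51 + 39\right) - 1239\right)} = \frac{1}{44 - 1251} = \frac{1}{-1207} = - \frac{1}{1207} \approx -0.0008285$)
$p{\left(-12 \right)} + Y = \left(25 - 12\right) - \frac{1}{1207} = 13 - \frac{1}{1207} = \frac{15690}{1207}$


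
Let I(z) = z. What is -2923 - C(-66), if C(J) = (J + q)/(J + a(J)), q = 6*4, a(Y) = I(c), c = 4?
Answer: -90634/31 ≈ -2923.7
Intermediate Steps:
a(Y) = 4
q = 24
C(J) = (24 + J)/(4 + J) (C(J) = (J + 24)/(J + 4) = (24 + J)/(4 + J))
-2923 - C(-66) = -2923 - (24 - 66)/(4 - 66) = -2923 - (-42)/(-62) = -2923 - (-1)*(-42)/62 = -2923 - 1*21/31 = -2923 - 21/31 = -90634/31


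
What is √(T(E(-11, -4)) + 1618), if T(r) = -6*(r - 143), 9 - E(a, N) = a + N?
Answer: 2*√583 ≈ 48.291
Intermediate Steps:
E(a, N) = 9 - N - a (E(a, N) = 9 - (a + N) = 9 - (N + a) = 9 + (-N - a) = 9 - N - a)
T(r) = 858 - 6*r (T(r) = -6*(-143 + r) = 858 - 6*r)
√(T(E(-11, -4)) + 1618) = √((858 - 6*(9 - 1*(-4) - 1*(-11))) + 1618) = √((858 - 6*(9 + 4 + 11)) + 1618) = √((858 - 6*24) + 1618) = √((858 - 144) + 1618) = √(714 + 1618) = √2332 = 2*√583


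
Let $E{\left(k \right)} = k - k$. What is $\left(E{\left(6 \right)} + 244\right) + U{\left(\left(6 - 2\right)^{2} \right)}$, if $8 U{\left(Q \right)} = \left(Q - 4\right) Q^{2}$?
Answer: $628$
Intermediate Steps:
$E{\left(k \right)} = 0$
$U{\left(Q \right)} = \frac{Q^{2} \left(-4 + Q\right)}{8}$ ($U{\left(Q \right)} = \frac{\left(Q - 4\right) Q^{2}}{8} = \frac{\left(-4 + Q\right) Q^{2}}{8} = \frac{Q^{2} \left(-4 + Q\right)}{8}$)
$\left(E{\left(6 \right)} + 244\right) + U{\left(\left(6 - 2\right)^{2} \right)} = \left(0 + 244\right) + \frac{\left(\left(6 - 2\right)^{2}\right)^{2} \left(-4 + \left(6 - 2\right)^{2}\right)}{8} = 244 + \frac{\left(4^{2}\right)^{2} \left(-4 + 4^{2}\right)}{8} = 244 + \frac{16^{2} \left(-4 + 16\right)}{8} = 244 + \frac{1}{8} \cdot 256 \cdot 12 = 244 + 384 = 628$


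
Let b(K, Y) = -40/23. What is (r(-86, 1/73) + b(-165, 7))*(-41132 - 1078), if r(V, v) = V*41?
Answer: 3424834980/23 ≈ 1.4891e+8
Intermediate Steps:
b(K, Y) = -40/23 (b(K, Y) = -40*1/23 = -40/23)
r(V, v) = 41*V
(r(-86, 1/73) + b(-165, 7))*(-41132 - 1078) = (41*(-86) - 40/23)*(-41132 - 1078) = (-3526 - 40/23)*(-42210) = -81138/23*(-42210) = 3424834980/23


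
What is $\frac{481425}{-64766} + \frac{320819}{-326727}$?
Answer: $- \frac{178072709329}{21160800882} \approx -8.4152$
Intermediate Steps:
$\frac{481425}{-64766} + \frac{320819}{-326727} = 481425 \left(- \frac{1}{64766}\right) + 320819 \left(- \frac{1}{326727}\right) = - \frac{481425}{64766} - \frac{320819}{326727} = - \frac{178072709329}{21160800882}$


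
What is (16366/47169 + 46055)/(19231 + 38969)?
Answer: 2172384661/2745235800 ≈ 0.79133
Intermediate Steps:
(16366/47169 + 46055)/(19231 + 38969) = (16366*(1/47169) + 46055)/58200 = (16366/47169 + 46055)*(1/58200) = (2172384661/47169)*(1/58200) = 2172384661/2745235800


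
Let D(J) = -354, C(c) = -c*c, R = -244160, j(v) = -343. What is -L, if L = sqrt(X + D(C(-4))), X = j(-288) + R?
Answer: -I*sqrt(244857) ≈ -494.83*I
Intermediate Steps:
C(c) = -c**2
X = -244503 (X = -343 - 244160 = -244503)
L = I*sqrt(244857) (L = sqrt(-244503 - 354) = sqrt(-244857) = I*sqrt(244857) ≈ 494.83*I)
-L = -I*sqrt(244857)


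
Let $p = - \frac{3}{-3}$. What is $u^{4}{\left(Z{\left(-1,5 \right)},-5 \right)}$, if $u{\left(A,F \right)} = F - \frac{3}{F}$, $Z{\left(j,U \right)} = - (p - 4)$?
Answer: $\frac{234256}{625} \approx 374.81$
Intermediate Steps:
$p = 1$ ($p = \left(-3\right) \left(- \frac{1}{3}\right) = 1$)
$Z{\left(j,U \right)} = 3$ ($Z{\left(j,U \right)} = - (1 - 4) = \left(-1\right) \left(-3\right) = 3$)
$u^{4}{\left(Z{\left(-1,5 \right)},-5 \right)} = \left(-5 - \frac{3}{-5}\right)^{4} = \left(-5 - - \frac{3}{5}\right)^{4} = \left(-5 + \frac{3}{5}\right)^{4} = \left(- \frac{22}{5}\right)^{4} = \frac{234256}{625}$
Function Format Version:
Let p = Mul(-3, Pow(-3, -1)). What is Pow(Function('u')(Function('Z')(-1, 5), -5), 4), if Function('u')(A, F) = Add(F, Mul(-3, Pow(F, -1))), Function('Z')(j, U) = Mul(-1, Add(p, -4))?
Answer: Rational(234256, 625) ≈ 374.81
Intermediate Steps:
p = 1 (p = Mul(-3, Rational(-1, 3)) = 1)
Function('Z')(j, U) = 3 (Function('Z')(j, U) = Mul(-1, Add(1, -4)) = Mul(-1, -3) = 3)
Pow(Function('u')(Function('Z')(-1, 5), -5), 4) = Pow(Add(-5, Mul(-3, Pow(-5, -1))), 4) = Pow(Add(-5, Mul(-3, Rational(-1, 5))), 4) = Pow(Add(-5, Rational(3, 5)), 4) = Pow(Rational(-22, 5), 4) = Rational(234256, 625)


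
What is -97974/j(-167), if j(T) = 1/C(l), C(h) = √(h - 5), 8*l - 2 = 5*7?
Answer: -48987*I*√6/2 ≈ -59997.0*I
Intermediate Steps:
l = 37/8 (l = ¼ + (5*7)/8 = ¼ + (⅛)*35 = ¼ + 35/8 = 37/8 ≈ 4.6250)
C(h) = √(-5 + h)
j(T) = -2*I*√6/3 (j(T) = 1/(√(-5 + 37/8)) = 1/(√(-3/8)) = 1/(I*√6/4) = -2*I*√6/3)
-97974/j(-167) = -97974*I*√6/4 = -48987*I*√6/2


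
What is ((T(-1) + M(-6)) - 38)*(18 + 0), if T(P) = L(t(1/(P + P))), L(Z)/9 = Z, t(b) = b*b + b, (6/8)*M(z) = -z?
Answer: -1161/2 ≈ -580.50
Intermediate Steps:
M(z) = -4*z/3 (M(z) = 4*(-z)/3 = -4*z/3)
t(b) = b + b**2 (t(b) = b**2 + b = b + b**2)
L(Z) = 9*Z
T(P) = 9*(1 + 1/(2*P))/(2*P) (T(P) = 9*((1 + 1/(P + P))/(P + P)) = 9*((1 + 1/(2*P))/((2*P))) = 9*((1/(2*P))*(1 + 1/(2*P))) = 9*((1 + 1/(2*P))/(2*P)) = 9*(1 + 1/(2*P))/(2*P))
((T(-1) + M(-6)) - 38)*(18 + 0) = (((9/4)*(1 + 2*(-1))/(-1)**2 - 4/3*(-6)) - 38)*(18 + 0) = (((9/4)*1*(1 - 2) + 8) - 38)*18 = (((9/4)*1*(-1) + 8) - 38)*18 = ((-9/4 + 8) - 38)*18 = (23/4 - 38)*18 = -129/4*18 = -1161/2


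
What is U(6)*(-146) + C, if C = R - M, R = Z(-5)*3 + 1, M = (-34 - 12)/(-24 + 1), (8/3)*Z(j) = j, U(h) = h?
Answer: -7061/8 ≈ -882.63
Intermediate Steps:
Z(j) = 3*j/8
M = 2 (M = -46/(-23) = -46*(-1/23) = 2)
R = -37/8 (R = ((3/8)*(-5))*3 + 1 = -15/8*3 + 1 = -45/8 + 1 = -37/8 ≈ -4.6250)
C = -53/8 (C = -37/8 - 1*2 = -37/8 - 2 = -53/8 ≈ -6.6250)
U(6)*(-146) + C = 6*(-146) - 53/8 = -876 - 53/8 = -7061/8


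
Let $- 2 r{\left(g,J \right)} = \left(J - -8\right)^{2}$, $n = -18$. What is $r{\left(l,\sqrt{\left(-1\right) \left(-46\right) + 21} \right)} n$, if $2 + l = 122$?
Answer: $1179 + 144 \sqrt{67} \approx 2357.7$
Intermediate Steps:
$l = 120$ ($l = -2 + 122 = 120$)
$r{\left(g,J \right)} = - \frac{\left(8 + J\right)^{2}}{2}$ ($r{\left(g,J \right)} = - \frac{\left(J - -8\right)^{2}}{2} = - \frac{\left(J + 8\right)^{2}}{2} = - \frac{\left(8 + J\right)^{2}}{2}$)
$r{\left(l,\sqrt{\left(-1\right) \left(-46\right) + 21} \right)} n = - \frac{\left(8 + \sqrt{\left(-1\right) \left(-46\right) + 21}\right)^{2}}{2} \left(-18\right) = - \frac{\left(8 + \sqrt{46 + 21}\right)^{2}}{2} \left(-18\right) = - \frac{\left(8 + \sqrt{67}\right)^{2}}{2} \left(-18\right) = 9 \left(8 + \sqrt{67}\right)^{2}$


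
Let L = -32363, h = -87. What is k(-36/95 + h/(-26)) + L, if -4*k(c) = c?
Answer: -319753769/9880 ≈ -32364.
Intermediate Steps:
k(c) = -c/4
k(-36/95 + h/(-26)) + L = -(-36/95 - 87/(-26))/4 - 32363 = -(-36*1/95 - 87*(-1/26))/4 - 32363 = -(-36/95 + 87/26)/4 - 32363 = -¼*7329/2470 - 32363 = -7329/9880 - 32363 = -319753769/9880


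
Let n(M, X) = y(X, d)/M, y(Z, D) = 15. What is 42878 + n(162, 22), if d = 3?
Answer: 2315417/54 ≈ 42878.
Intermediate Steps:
n(M, X) = 15/M
42878 + n(162, 22) = 42878 + 15/162 = 42878 + 15*(1/162) = 42878 + 5/54 = 2315417/54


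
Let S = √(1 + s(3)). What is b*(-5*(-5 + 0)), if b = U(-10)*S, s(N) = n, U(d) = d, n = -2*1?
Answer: -250*I ≈ -250.0*I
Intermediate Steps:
n = -2
s(N) = -2
S = I (S = √(1 - 2) = √(-1) = I ≈ 1.0*I)
b = -10*I ≈ -10.0*I
b*(-5*(-5 + 0)) = (-10*I)*(-5*(-5 + 0)) = (-10*I)*(-5*(-5)) = -10*I*25 = -250*I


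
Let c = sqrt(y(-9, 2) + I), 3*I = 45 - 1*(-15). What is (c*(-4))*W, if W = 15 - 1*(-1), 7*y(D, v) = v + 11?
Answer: -192*sqrt(119)/7 ≈ -299.21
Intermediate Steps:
y(D, v) = 11/7 + v/7 (y(D, v) = (v + 11)/7 = (11 + v)/7 = 11/7 + v/7)
W = 16 (W = 15 + 1 = 16)
I = 20 (I = (45 - 1*(-15))/3 = (45 + 15)/3 = (1/3)*60 = 20)
c = 3*sqrt(119)/7 (c = sqrt((11/7 + (1/7)*2) + 20) = sqrt((11/7 + 2/7) + 20) = sqrt(13/7 + 20) = sqrt(153/7) = 3*sqrt(119)/7 ≈ 4.6752)
(c*(-4))*W = ((3*sqrt(119)/7)*(-4))*16 = -12*sqrt(119)/7*16 = -192*sqrt(119)/7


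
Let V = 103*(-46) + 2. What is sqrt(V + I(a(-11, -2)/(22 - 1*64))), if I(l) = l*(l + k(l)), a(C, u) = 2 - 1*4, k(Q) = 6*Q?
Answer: I*sqrt(2088569)/21 ≈ 68.818*I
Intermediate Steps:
a(C, u) = -2 (a(C, u) = 2 - 4 = -2)
V = -4736 (V = -4738 + 2 = -4736)
I(l) = 7*l**2 (I(l) = l*(l + 6*l) = l*(7*l) = 7*l**2)
sqrt(V + I(a(-11, -2)/(22 - 1*64))) = sqrt(-4736 + 7*(-2/(22 - 1*64))**2) = sqrt(-4736 + 7*(-2/(22 - 64))**2) = sqrt(-4736 + 7*(-2/(-42))**2) = sqrt(-4736 + 7*(-2*(-1/42))**2) = sqrt(-4736 + 7*(1/21)**2) = sqrt(-4736 + 7*(1/441)) = sqrt(-4736 + 1/63) = sqrt(-298367/63) = I*sqrt(2088569)/21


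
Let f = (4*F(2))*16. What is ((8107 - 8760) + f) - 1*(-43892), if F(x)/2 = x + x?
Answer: 43751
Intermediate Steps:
F(x) = 4*x (F(x) = 2*(x + x) = 2*(2*x) = 4*x)
f = 512 (f = (4*(4*2))*16 = (4*8)*16 = 32*16 = 512)
((8107 - 8760) + f) - 1*(-43892) = ((8107 - 8760) + 512) - 1*(-43892) = (-653 + 512) + 43892 = -141 + 43892 = 43751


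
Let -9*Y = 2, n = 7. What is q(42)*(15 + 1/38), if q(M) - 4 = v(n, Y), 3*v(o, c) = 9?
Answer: 3997/38 ≈ 105.18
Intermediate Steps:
Y = -2/9 (Y = -1/9*2 = -2/9 ≈ -0.22222)
v(o, c) = 3 (v(o, c) = (1/3)*9 = 3)
q(M) = 7 (q(M) = 4 + 3 = 7)
q(42)*(15 + 1/38) = 7*(15 + 1/38) = 7*(571/38) = 3997/38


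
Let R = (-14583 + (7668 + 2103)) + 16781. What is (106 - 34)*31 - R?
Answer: -9737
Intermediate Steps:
R = 11969 (R = (-14583 + 9771) + 16781 = -4812 + 16781 = 11969)
(106 - 34)*31 - R = (106 - 34)*31 - 1*11969 = 72*31 - 11969 = 2232 - 11969 = -9737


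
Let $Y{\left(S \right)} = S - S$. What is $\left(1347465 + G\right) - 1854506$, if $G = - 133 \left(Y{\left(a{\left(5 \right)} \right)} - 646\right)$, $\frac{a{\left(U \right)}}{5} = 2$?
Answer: $-421123$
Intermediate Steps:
$a{\left(U \right)} = 10$ ($a{\left(U \right)} = 5 \cdot 2 = 10$)
$Y{\left(S \right)} = 0$
$G = 85918$ ($G = - 133 \left(0 - 646\right) = \left(-133\right) \left(-646\right) = 85918$)
$\left(1347465 + G\right) - 1854506 = \left(1347465 + 85918\right) - 1854506 = 1433383 - 1854506 = -421123$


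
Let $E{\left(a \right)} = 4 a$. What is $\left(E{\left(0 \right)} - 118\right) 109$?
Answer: $-12862$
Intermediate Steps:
$\left(E{\left(0 \right)} - 118\right) 109 = \left(4 \cdot 0 - 118\right) 109 = \left(0 - 118\right) 109 = \left(-118\right) 109 = -12862$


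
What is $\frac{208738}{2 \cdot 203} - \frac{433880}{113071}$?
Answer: $\frac{57699653}{113071} \approx 510.3$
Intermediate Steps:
$\frac{208738}{2 \cdot 203} - \frac{433880}{113071} = \frac{208738}{406} - \frac{433880}{113071} = 208738 \cdot \frac{1}{406} - \frac{433880}{113071} = \frac{104369}{203} - \frac{433880}{113071} = \frac{57699653}{113071}$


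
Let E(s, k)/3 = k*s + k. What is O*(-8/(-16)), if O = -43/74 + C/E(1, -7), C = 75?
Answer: -613/518 ≈ -1.1834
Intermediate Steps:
E(s, k) = 3*k + 3*k*s (E(s, k) = 3*(k*s + k) = 3*(k + k*s) = 3*k + 3*k*s)
O = -613/259 (O = -43/74 + 75/((3*(-7)*(1 + 1))) = -43*1/74 + 75/((3*(-7)*2)) = -43/74 + 75/(-42) = -43/74 + 75*(-1/42) = -43/74 - 25/14 = -613/259 ≈ -2.3668)
O*(-8/(-16)) = -(-4904)/(259*(-16)) = -(-4904)*(-1)/(259*16) = -613/259*1/2 = -613/518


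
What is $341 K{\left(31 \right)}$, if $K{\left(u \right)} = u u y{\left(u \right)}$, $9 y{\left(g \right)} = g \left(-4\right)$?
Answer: $- \frac{40634924}{9} \approx -4.515 \cdot 10^{6}$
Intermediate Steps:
$y{\left(g \right)} = - \frac{4 g}{9}$ ($y{\left(g \right)} = \frac{g \left(-4\right)}{9} = \frac{\left(-4\right) g}{9} = - \frac{4 g}{9}$)
$K{\left(u \right)} = - \frac{4 u^{3}}{9}$ ($K{\left(u \right)} = u u \left(- \frac{4 u}{9}\right) = u^{2} \left(- \frac{4 u}{9}\right) = - \frac{4 u^{3}}{9}$)
$341 K{\left(31 \right)} = 341 \left(- \frac{4 \cdot 31^{3}}{9}\right) = 341 \left(\left(- \frac{4}{9}\right) 29791\right) = 341 \left(- \frac{119164}{9}\right) = - \frac{40634924}{9}$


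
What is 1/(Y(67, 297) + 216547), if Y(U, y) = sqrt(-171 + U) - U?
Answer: 27060/5857948813 - I*sqrt(26)/23431795252 ≈ 4.6194e-6 - 2.1761e-10*I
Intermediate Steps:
1/(Y(67, 297) + 216547) = 1/((sqrt(-171 + 67) - 1*67) + 216547) = 1/((sqrt(-104) - 67) + 216547) = 1/((2*I*sqrt(26) - 67) + 216547) = 1/((-67 + 2*I*sqrt(26)) + 216547) = 1/(216480 + 2*I*sqrt(26))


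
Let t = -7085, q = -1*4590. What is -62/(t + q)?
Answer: 62/11675 ≈ 0.0053105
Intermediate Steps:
q = -4590
-62/(t + q) = -62/(-7085 - 4590) = -62/(-11675) = -62*(-1/11675) = 62/11675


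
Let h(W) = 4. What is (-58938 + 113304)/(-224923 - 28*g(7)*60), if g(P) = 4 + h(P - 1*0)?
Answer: -54366/238363 ≈ -0.22808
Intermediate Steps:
g(P) = 8 (g(P) = 4 + 4 = 8)
(-58938 + 113304)/(-224923 - 28*g(7)*60) = (-58938 + 113304)/(-224923 - 28*8*60) = 54366/(-224923 - 224*60) = 54366/(-224923 - 13440) = 54366/(-238363) = 54366*(-1/238363) = -54366/238363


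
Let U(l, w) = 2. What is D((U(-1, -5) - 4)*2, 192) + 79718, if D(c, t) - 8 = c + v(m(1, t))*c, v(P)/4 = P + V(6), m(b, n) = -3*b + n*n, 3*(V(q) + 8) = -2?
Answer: -1529746/3 ≈ -5.0992e+5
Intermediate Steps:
V(q) = -26/3 (V(q) = -8 + (1/3)*(-2) = -8 - 2/3 = -26/3)
m(b, n) = n**2 - 3*b (m(b, n) = -3*b + n**2 = n**2 - 3*b)
v(P) = -104/3 + 4*P (v(P) = 4*(P - 26/3) = 4*(-26/3 + P) = -104/3 + 4*P)
D(c, t) = 8 + c + c*(-140/3 + 4*t**2) (D(c, t) = 8 + (c + (-104/3 + 4*(t**2 - 3*1))*c) = 8 + (c + (-104/3 + 4*(t**2 - 3))*c) = 8 + (c + (-104/3 + 4*(-3 + t**2))*c) = 8 + (c + (-104/3 + (-12 + 4*t**2))*c) = 8 + (c + (-140/3 + 4*t**2)*c) = 8 + (c + c*(-140/3 + 4*t**2)) = 8 + c + c*(-140/3 + 4*t**2))
D((U(-1, -5) - 4)*2, 192) + 79718 = (8 - 137*(2 - 4)*2/3 + 4*((2 - 4)*2)*192**2) + 79718 = (8 - (-274)*2/3 + 4*(-2*2)*36864) + 79718 = (8 - 137/3*(-4) + 4*(-4)*36864) + 79718 = (8 + 548/3 - 589824) + 79718 = -1768900/3 + 79718 = -1529746/3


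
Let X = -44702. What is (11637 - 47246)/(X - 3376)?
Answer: 35609/48078 ≈ 0.74065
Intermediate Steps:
(11637 - 47246)/(X - 3376) = (11637 - 47246)/(-44702 - 3376) = -35609/(-48078) = -35609*(-1/48078) = 35609/48078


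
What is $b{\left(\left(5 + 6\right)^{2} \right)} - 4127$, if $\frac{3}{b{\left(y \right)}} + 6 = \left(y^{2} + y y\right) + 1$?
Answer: $- \frac{40275392}{9759} \approx -4127.0$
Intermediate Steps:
$b{\left(y \right)} = \frac{3}{-5 + 2 y^{2}}$ ($b{\left(y \right)} = \frac{3}{-6 + \left(\left(y^{2} + y y\right) + 1\right)} = \frac{3}{-6 + \left(\left(y^{2} + y^{2}\right) + 1\right)} = \frac{3}{-6 + \left(2 y^{2} + 1\right)} = \frac{3}{-6 + \left(1 + 2 y^{2}\right)} = \frac{3}{-5 + 2 y^{2}}$)
$b{\left(\left(5 + 6\right)^{2} \right)} - 4127 = \frac{3}{-5 + 2 \left(\left(5 + 6\right)^{2}\right)^{2}} - 4127 = \frac{3}{-5 + 2 \left(11^{2}\right)^{2}} - 4127 = \frac{3}{-5 + 2 \cdot 121^{2}} - 4127 = \frac{3}{-5 + 2 \cdot 14641} - 4127 = \frac{3}{-5 + 29282} - 4127 = \frac{3}{29277} - 4127 = 3 \cdot \frac{1}{29277} - 4127 = \frac{1}{9759} - 4127 = - \frac{40275392}{9759}$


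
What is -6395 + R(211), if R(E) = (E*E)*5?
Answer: 216210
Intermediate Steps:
R(E) = 5*E² (R(E) = E²*5 = 5*E²)
-6395 + R(211) = -6395 + 5*211² = -6395 + 5*44521 = -6395 + 222605 = 216210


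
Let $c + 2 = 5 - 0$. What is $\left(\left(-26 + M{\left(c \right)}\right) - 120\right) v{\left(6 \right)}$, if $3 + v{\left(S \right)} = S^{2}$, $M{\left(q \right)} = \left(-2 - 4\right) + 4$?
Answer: $-4884$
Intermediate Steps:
$c = 3$ ($c = -2 + \left(5 - 0\right) = -2 + \left(5 + 0\right) = -2 + 5 = 3$)
$M{\left(q \right)} = -2$ ($M{\left(q \right)} = -6 + 4 = -2$)
$v{\left(S \right)} = -3 + S^{2}$
$\left(\left(-26 + M{\left(c \right)}\right) - 120\right) v{\left(6 \right)} = \left(\left(-26 - 2\right) - 120\right) \left(-3 + 6^{2}\right) = \left(-28 - 120\right) \left(-3 + 36\right) = \left(-148\right) 33 = -4884$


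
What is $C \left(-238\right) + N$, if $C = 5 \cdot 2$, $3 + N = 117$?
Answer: $-2266$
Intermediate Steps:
$N = 114$ ($N = -3 + 117 = 114$)
$C = 10$
$C \left(-238\right) + N = 10 \left(-238\right) + 114 = -2380 + 114 = -2266$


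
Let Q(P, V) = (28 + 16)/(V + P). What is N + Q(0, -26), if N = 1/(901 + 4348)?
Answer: -115465/68237 ≈ -1.6921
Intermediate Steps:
Q(P, V) = 44/(P + V)
N = 1/5249 ≈ 0.00019051
N + Q(0, -26) = 1/5249 + 44/(0 - 26) = 1/5249 + 44/(-26) = 1/5249 + 44*(-1/26) = 1/5249 - 22/13 = -115465/68237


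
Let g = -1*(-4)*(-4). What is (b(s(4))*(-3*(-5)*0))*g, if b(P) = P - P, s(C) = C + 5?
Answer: 0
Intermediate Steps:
s(C) = 5 + C
b(P) = 0
g = -16 (g = 4*(-4) = -16)
(b(s(4))*(-3*(-5)*0))*g = (0*(-3*(-5)*0))*(-16) = (0*(15*0))*(-16) = (0*0)*(-16) = 0*(-16) = 0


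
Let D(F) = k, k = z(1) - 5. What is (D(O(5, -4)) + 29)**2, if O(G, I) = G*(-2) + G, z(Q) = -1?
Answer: 529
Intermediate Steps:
O(G, I) = -G (O(G, I) = -2*G + G = -G)
k = -6 (k = -1 - 5 = -6)
D(F) = -6
(D(O(5, -4)) + 29)**2 = (-6 + 29)**2 = 23**2 = 529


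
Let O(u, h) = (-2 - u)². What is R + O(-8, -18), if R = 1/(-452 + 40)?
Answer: 14831/412 ≈ 35.998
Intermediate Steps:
R = -1/412 (R = 1/(-412) = -1/412 ≈ -0.0024272)
R + O(-8, -18) = -1/412 + (2 - 8)² = -1/412 + (-6)² = -1/412 + 36 = 14831/412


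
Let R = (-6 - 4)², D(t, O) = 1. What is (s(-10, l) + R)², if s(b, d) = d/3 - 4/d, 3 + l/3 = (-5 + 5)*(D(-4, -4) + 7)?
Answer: 769129/81 ≈ 9495.4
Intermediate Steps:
R = 100 (R = (-10)² = 100)
l = -9 (l = -9 + 3*((-5 + 5)*(1 + 7)) = -9 + 3*(0*8) = -9 + 3*0 = -9 + 0 = -9)
s(b, d) = -4/d + d/3 (s(b, d) = d*(⅓) - 4/d = d/3 - 4/d = -4/d + d/3)
(s(-10, l) + R)² = ((-4/(-9) + (⅓)*(-9)) + 100)² = ((-4*(-⅑) - 3) + 100)² = ((4/9 - 3) + 100)² = (-23/9 + 100)² = (877/9)² = 769129/81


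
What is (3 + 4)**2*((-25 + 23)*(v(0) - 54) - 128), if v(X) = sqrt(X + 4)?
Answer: -1176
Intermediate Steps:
v(X) = sqrt(4 + X)
(3 + 4)**2*((-25 + 23)*(v(0) - 54) - 128) = (3 + 4)**2*((-25 + 23)*(sqrt(4 + 0) - 54) - 128) = 7**2*(-2*(sqrt(4) - 54) - 128) = 49*(-2*(2 - 54) - 128) = 49*(-2*(-52) - 128) = 49*(104 - 128) = 49*(-24) = -1176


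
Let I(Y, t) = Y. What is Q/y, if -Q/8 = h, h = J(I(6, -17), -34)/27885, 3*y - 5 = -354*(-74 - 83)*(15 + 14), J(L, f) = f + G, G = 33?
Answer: 8/14981374265 ≈ 5.3400e-10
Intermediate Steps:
J(L, f) = 33 + f (J(L, f) = f + 33 = 33 + f)
y = 1611767/3 (y = 5/3 + (-354*(-74 - 83)*(15 + 14))/3 = 5/3 + (-(-55578)*29)/3 = 5/3 + (-354*(-4553))/3 = 5/3 + (1/3)*1611762 = 5/3 + 537254 = 1611767/3 ≈ 5.3726e+5)
h = -1/27885 (h = (33 - 34)/27885 = -1*1/27885 = -1/27885 ≈ -3.5862e-5)
Q = 8/27885 (Q = -8*(-1/27885) = 8/27885 ≈ 0.00028689)
Q/y = 8/(27885*(1611767/3)) = (8/27885)*(3/1611767) = 8/14981374265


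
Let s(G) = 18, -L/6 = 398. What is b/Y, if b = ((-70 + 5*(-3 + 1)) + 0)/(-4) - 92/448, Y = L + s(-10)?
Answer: -739/88480 ≈ -0.0083522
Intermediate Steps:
L = -2388 (L = -6*398 = -2388)
Y = -2370 (Y = -2388 + 18 = -2370)
b = 2217/112 (b = ((-70 + 5*(-2)) + 0)*(-1/4) - 92*1/448 = ((-70 - 10) + 0)*(-1/4) - 23/112 = (-80 + 0)*(-1/4) - 23/112 = -80*(-1/4) - 23/112 = 20 - 23/112 = 2217/112 ≈ 19.795)
b/Y = (2217/112)/(-2370) = (2217/112)*(-1/2370) = -739/88480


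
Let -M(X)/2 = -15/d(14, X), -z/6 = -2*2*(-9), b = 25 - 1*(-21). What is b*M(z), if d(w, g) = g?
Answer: -115/18 ≈ -6.3889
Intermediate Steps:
b = 46 (b = 25 + 21 = 46)
z = -216 (z = -6*(-2*2)*(-9) = -(-24)*(-9) = -6*36 = -216)
M(X) = 30/X (M(X) = -(-30)/X = 30/X)
b*M(z) = 46*(30/(-216)) = 46*(30*(-1/216)) = 46*(-5/36) = -115/18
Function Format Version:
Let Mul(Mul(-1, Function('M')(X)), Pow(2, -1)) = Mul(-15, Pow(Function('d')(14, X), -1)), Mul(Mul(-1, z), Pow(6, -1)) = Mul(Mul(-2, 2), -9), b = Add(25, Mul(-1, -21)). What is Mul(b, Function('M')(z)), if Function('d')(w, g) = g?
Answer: Rational(-115, 18) ≈ -6.3889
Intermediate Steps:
b = 46 (b = Add(25, 21) = 46)
z = -216 (z = Mul(-6, Mul(Mul(-2, 2), -9)) = Mul(-6, Mul(-4, -9)) = Mul(-6, 36) = -216)
Function('M')(X) = Mul(30, Pow(X, -1)) (Function('M')(X) = Mul(-2, Mul(-15, Pow(X, -1))) = Mul(30, Pow(X, -1)))
Mul(b, Function('M')(z)) = Mul(46, Mul(30, Pow(-216, -1))) = Mul(46, Mul(30, Rational(-1, 216))) = Mul(46, Rational(-5, 36)) = Rational(-115, 18)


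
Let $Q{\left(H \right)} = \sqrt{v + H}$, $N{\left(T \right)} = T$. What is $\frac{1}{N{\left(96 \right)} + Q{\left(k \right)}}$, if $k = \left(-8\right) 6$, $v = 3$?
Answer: $\frac{32}{3087} - \frac{i \sqrt{5}}{3087} \approx 0.010366 - 0.00072435 i$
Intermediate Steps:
$k = -48$
$Q{\left(H \right)} = \sqrt{3 + H}$
$\frac{1}{N{\left(96 \right)} + Q{\left(k \right)}} = \frac{1}{96 + \sqrt{3 - 48}} = \frac{1}{96 + \sqrt{-45}} = \frac{1}{96 + 3 i \sqrt{5}}$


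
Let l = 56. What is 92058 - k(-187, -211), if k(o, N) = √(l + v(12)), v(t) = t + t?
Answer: 92058 - 4*√5 ≈ 92049.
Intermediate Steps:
v(t) = 2*t
k(o, N) = 4*√5 (k(o, N) = √(56 + 2*12) = √(56 + 24) = √80 = 4*√5)
92058 - k(-187, -211) = 92058 - 4*√5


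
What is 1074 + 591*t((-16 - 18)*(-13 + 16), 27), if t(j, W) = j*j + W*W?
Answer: 6580677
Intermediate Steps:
t(j, W) = W² + j² (t(j, W) = j² + W² = W² + j²)
1074 + 591*t((-16 - 18)*(-13 + 16), 27) = 1074 + 591*(27² + ((-16 - 18)*(-13 + 16))²) = 1074 + 591*(729 + (-34*3)²) = 1074 + 591*(729 + (-102)²) = 1074 + 591*(729 + 10404) = 1074 + 591*11133 = 1074 + 6579603 = 6580677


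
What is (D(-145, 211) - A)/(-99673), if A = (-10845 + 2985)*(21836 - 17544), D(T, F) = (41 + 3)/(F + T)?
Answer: -101205362/299019 ≈ -338.46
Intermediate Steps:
D(T, F) = 44/(F + T)
A = -33735120 (A = -7860*4292 = -33735120)
(D(-145, 211) - A)/(-99673) = (44/(211 - 145) - 1*(-33735120))/(-99673) = (44/66 + 33735120)*(-1/99673) = (44*(1/66) + 33735120)*(-1/99673) = (⅔ + 33735120)*(-1/99673) = (101205362/3)*(-1/99673) = -101205362/299019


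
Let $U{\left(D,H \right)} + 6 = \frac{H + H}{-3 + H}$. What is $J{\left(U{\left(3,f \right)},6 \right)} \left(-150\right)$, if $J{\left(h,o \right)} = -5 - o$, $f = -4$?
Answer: $1650$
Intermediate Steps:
$U{\left(D,H \right)} = -6 + \frac{2 H}{-3 + H}$ ($U{\left(D,H \right)} = -6 + \frac{H + H}{-3 + H} = -6 + \frac{2 H}{-3 + H}$)
$J{\left(U{\left(3,f \right)},6 \right)} \left(-150\right) = \left(-5 - 6\right) \left(-150\right) = \left(-11\right) \left(-150\right) = 1650$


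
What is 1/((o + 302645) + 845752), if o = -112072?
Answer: 1/1036325 ≈ 9.6495e-7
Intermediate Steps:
1/((o + 302645) + 845752) = 1/((-112072 + 302645) + 845752) = 1/(190573 + 845752) = 1/1036325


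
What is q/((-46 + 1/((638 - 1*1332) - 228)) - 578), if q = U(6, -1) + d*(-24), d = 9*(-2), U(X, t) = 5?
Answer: -402914/575329 ≈ -0.70032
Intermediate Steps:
d = -18
q = 437 (q = 5 - 18*(-24) = 5 + 432 = 437)
q/((-46 + 1/((638 - 1*1332) - 228)) - 578) = 437/((-46 + 1/((638 - 1*1332) - 228)) - 578) = 437/((-46 + 1/((638 - 1332) - 228)) - 578) = 437/((-46 + 1/(-694 - 228)) - 578) = 437/((-46 + 1/(-922)) - 578) = 437/((-46 - 1/922) - 578) = 437/(-42413/922 - 578) = 437/(-575329/922) = 437*(-922/575329) = -402914/575329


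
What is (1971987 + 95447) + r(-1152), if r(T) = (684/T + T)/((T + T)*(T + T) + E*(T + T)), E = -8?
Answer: 352413013340141/170459136 ≈ 2.0674e+6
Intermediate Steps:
r(T) = (T + 684/T)/(-16*T + 4*T²) (r(T) = (684/T + T)/((T + T)*(T + T) - 8*(T + T)) = (T + 684/T)/((2*T)*(2*T) - 16*T) = (T + 684/T)/(4*T² - 16*T) = (T + 684/T)/(-16*T + 4*T²))
(1971987 + 95447) + r(-1152) = (1971987 + 95447) + (¼)*(684 + (-1152)²)/((-1152)²*(-4 - 1152)) = 2067434 + (¼)*(1/1327104)*(684 + 1327104)/(-1156) = 2067434 + (¼)*(1/1327104)*(-1/1156)*1327788 = 2067434 - 36883/170459136 = 352413013340141/170459136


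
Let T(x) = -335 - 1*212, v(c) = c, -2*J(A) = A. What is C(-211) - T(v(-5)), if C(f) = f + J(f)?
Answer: 883/2 ≈ 441.50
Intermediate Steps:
J(A) = -A/2
C(f) = f/2 (C(f) = f - f/2 = f/2)
T(x) = -547 (T(x) = -335 - 212 = -547)
C(-211) - T(v(-5)) = (½)*(-211) - 1*(-547) = -211/2 + 547 = 883/2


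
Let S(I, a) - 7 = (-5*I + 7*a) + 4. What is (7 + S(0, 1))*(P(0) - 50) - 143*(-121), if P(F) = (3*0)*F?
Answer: 16053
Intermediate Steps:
S(I, a) = 11 - 5*I + 7*a (S(I, a) = 7 + ((-5*I + 7*a) + 4) = 7 + (4 - 5*I + 7*a) = 11 - 5*I + 7*a)
P(F) = 0 (P(F) = 0*F = 0)
(7 + S(0, 1))*(P(0) - 50) - 143*(-121) = (7 + (11 - 5*0 + 7*1))*(0 - 50) - 143*(-121) = (7 + (11 + 0 + 7))*(-50) + 17303 = (7 + 18)*(-50) + 17303 = 25*(-50) + 17303 = -1250 + 17303 = 16053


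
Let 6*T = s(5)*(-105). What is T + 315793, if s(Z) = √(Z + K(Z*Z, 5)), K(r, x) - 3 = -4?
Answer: 315758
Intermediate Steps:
K(r, x) = -1 (K(r, x) = 3 - 4 = -1)
s(Z) = √(-1 + Z) (s(Z) = √(Z - 1) = √(-1 + Z))
T = -35 (T = (√(-1 + 5)*(-105))/6 = (√4*(-105))/6 = (2*(-105))/6 = (⅙)*(-210) = -35)
T + 315793 = -35 + 315793 = 315758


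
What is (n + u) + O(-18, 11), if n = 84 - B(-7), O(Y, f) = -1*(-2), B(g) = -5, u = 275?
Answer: 366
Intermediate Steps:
O(Y, f) = 2
n = 89 (n = 84 - 1*(-5) = 84 + 5 = 89)
(n + u) + O(-18, 11) = (89 + 275) + 2 = 364 + 2 = 366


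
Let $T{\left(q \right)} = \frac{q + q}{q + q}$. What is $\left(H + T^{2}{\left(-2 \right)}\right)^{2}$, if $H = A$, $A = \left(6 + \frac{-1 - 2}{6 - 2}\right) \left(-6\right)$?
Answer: $\frac{3721}{4} \approx 930.25$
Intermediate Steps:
$T{\left(q \right)} = 1$ ($T{\left(q \right)} = \frac{2 q}{2 q} = 2 q \frac{1}{2 q} = 1$)
$A = - \frac{63}{2}$ ($A = \left(6 - \frac{3}{4}\right) \left(-6\right) = \frac{21}{4} \left(-6\right) = - \frac{63}{2} \approx -31.5$)
$H = - \frac{63}{2} \approx -31.5$
$\left(H + T^{2}{\left(-2 \right)}\right)^{2} = \left(- \frac{63}{2} + 1^{2}\right)^{2} = \left(- \frac{63}{2} + 1\right)^{2} = \left(- \frac{61}{2}\right)^{2} = \frac{3721}{4}$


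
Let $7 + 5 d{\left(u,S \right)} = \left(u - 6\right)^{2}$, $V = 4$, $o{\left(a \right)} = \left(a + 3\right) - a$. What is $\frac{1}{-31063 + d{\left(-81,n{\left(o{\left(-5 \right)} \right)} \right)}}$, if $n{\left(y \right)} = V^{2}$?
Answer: $- \frac{5}{147753} \approx -3.384 \cdot 10^{-5}$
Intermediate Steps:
$o{\left(a \right)} = 3$ ($o{\left(a \right)} = \left(3 + a\right) - a = 3$)
$n{\left(y \right)} = 16$ ($n{\left(y \right)} = 4^{2} = 16$)
$d{\left(u,S \right)} = - \frac{7}{5} + \frac{\left(-6 + u\right)^{2}}{5}$ ($d{\left(u,S \right)} = - \frac{7}{5} + \frac{\left(u - 6\right)^{2}}{5} = - \frac{7}{5} + \frac{\left(-6 + u\right)^{2}}{5}$)
$\frac{1}{-31063 + d{\left(-81,n{\left(o{\left(-5 \right)} \right)} \right)}} = \frac{1}{-31063 - \left(\frac{7}{5} - \frac{\left(-6 - 81\right)^{2}}{5}\right)} = \frac{1}{-31063 - \left(\frac{7}{5} - \frac{\left(-87\right)^{2}}{5}\right)} = \frac{1}{-31063 + \left(- \frac{7}{5} + \frac{1}{5} \cdot 7569\right)} = \frac{1}{-31063 + \left(- \frac{7}{5} + \frac{7569}{5}\right)} = \frac{1}{-31063 + \frac{7562}{5}} = \frac{1}{- \frac{147753}{5}} = - \frac{5}{147753}$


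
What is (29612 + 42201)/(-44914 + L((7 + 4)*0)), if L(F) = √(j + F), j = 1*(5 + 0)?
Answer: -3225409082/2017267391 - 71813*√5/2017267391 ≈ -1.5990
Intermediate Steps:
j = 5 (j = 1*5 = 5)
L(F) = √(5 + F)
(29612 + 42201)/(-44914 + L((7 + 4)*0)) = (29612 + 42201)/(-44914 + √(5 + (7 + 4)*0)) = 71813/(-44914 + √(5 + 11*0)) = 71813/(-44914 + √(5 + 0)) = 71813/(-44914 + √5)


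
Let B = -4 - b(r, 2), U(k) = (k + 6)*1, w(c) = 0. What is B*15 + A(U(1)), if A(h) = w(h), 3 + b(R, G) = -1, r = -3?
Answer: 0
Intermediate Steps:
b(R, G) = -4 (b(R, G) = -3 - 1 = -4)
U(k) = 6 + k (U(k) = (6 + k)*1 = 6 + k)
A(h) = 0
B = 0 (B = -4 - 1*(-4) = -4 + 4 = 0)
B*15 + A(U(1)) = 0*15 + 0 = 0 + 0 = 0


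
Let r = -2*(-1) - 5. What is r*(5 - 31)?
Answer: 78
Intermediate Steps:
r = -3 (r = 2 - 5 = -3)
r*(5 - 31) = -3*(5 - 31) = -3*(-26) = 78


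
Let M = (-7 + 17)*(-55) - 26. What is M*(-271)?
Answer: 156096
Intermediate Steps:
M = -576 (M = 10*(-55) - 26 = -550 - 26 = -576)
M*(-271) = -576*(-271) = 156096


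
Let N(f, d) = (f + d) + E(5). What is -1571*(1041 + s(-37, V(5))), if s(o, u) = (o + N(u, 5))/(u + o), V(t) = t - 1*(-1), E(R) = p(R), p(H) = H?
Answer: -50730732/31 ≈ -1.6365e+6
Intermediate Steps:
E(R) = R
V(t) = 1 + t (V(t) = t + 1 = 1 + t)
N(f, d) = 5 + d + f (N(f, d) = (f + d) + 5 = (d + f) + 5 = 5 + d + f)
s(o, u) = (10 + o + u)/(o + u) (s(o, u) = (o + (5 + 5 + u))/(u + o) = (o + (10 + u))/(o + u) = (10 + o + u)/(o + u))
-1571*(1041 + s(-37, V(5))) = -1571*(1041 + (10 - 37 + (1 + 5))/(-37 + (1 + 5))) = -1571*(1041 + (10 - 37 + 6)/(-37 + 6)) = -1571*(1041 - 21/(-31)) = -1571*(1041 - 1/31*(-21)) = -1571*(1041 + 21/31) = -1571*32292/31 = -50730732/31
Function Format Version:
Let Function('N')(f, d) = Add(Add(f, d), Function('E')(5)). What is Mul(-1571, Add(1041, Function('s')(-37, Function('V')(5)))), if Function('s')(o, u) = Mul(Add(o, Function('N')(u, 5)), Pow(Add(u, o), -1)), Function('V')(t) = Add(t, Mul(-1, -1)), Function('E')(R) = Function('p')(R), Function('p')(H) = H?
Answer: Rational(-50730732, 31) ≈ -1.6365e+6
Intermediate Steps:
Function('E')(R) = R
Function('V')(t) = Add(1, t) (Function('V')(t) = Add(t, 1) = Add(1, t))
Function('N')(f, d) = Add(5, d, f) (Function('N')(f, d) = Add(Add(f, d), 5) = Add(Add(d, f), 5) = Add(5, d, f))
Function('s')(o, u) = Mul(Pow(Add(o, u), -1), Add(10, o, u)) (Function('s')(o, u) = Mul(Add(o, Add(5, 5, u)), Pow(Add(u, o), -1)) = Mul(Add(o, Add(10, u)), Pow(Add(o, u), -1)) = Mul(Add(10, o, u), Pow(Add(o, u), -1)) = Mul(Pow(Add(o, u), -1), Add(10, o, u)))
Mul(-1571, Add(1041, Function('s')(-37, Function('V')(5)))) = Mul(-1571, Add(1041, Mul(Pow(Add(-37, Add(1, 5)), -1), Add(10, -37, Add(1, 5))))) = Mul(-1571, Add(1041, Mul(Pow(Add(-37, 6), -1), Add(10, -37, 6)))) = Mul(-1571, Add(1041, Mul(Pow(-31, -1), -21))) = Mul(-1571, Add(1041, Mul(Rational(-1, 31), -21))) = Mul(-1571, Add(1041, Rational(21, 31))) = Mul(-1571, Rational(32292, 31)) = Rational(-50730732, 31)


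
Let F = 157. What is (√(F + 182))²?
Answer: 339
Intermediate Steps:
(√(F + 182))² = (√(157 + 182))² = (√339)² = 339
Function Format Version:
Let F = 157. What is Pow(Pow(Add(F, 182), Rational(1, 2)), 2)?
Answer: 339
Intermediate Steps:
Pow(Pow(Add(F, 182), Rational(1, 2)), 2) = Pow(Pow(Add(157, 182), Rational(1, 2)), 2) = Pow(Pow(339, Rational(1, 2)), 2) = 339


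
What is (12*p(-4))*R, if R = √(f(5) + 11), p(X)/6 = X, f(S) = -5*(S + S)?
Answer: -288*I*√39 ≈ -1798.6*I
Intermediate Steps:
f(S) = -10*S
p(X) = 6*X
R = I*√39 (R = √(-10*5 + 11) = √(-50 + 11) = √(-39) = I*√39 ≈ 6.245*I)
(12*p(-4))*R = (12*(6*(-4)))*(I*√39) = (12*(-24))*(I*√39) = -288*I*√39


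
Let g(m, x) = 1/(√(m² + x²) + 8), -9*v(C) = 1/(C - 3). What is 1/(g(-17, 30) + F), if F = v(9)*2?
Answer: -4023/92 - 81*√1189/92 ≈ -74.087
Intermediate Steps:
v(C) = -1/(9*(-3 + C)) (v(C) = -1/(9*(C - 3)) = -1/(9*(-3 + C)))
g(m, x) = 1/(8 + √(m² + x²))
F = -1/27 (F = -1/(-27 + 9*9)*2 = -1/(-27 + 81)*2 = -1/54*2 = -1/27 ≈ -0.037037)
1/(g(-17, 30) + F) = 1/(1/(8 + √((-17)² + 30²)) - 1/27) = 1/(1/(8 + √(289 + 900)) - 1/27) = 1/(1/(8 + √1189) - 1/27) = 1/(-1/27 + 1/(8 + √1189))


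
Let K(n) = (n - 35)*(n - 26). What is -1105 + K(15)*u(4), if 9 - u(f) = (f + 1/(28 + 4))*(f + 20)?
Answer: -20410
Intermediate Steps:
K(n) = (-35 + n)*(-26 + n)
u(f) = 9 - (20 + f)*(1/32 + f) (u(f) = 9 - (f + 1/(28 + 4))*(f + 20) = 9 - (f + 1/32)*(20 + f) = 9 - (1/32 + f)*(20 + f) = 9 - (20 + f)*(1/32 + f))
-1105 + K(15)*u(4) = -1105 + (910 + 15**2 - 61*15)*(67/8 - 1*4**2 - 641/32*4) = -1105 + (910 + 225 - 915)*(67/8 - 1*16 - 641/8) = -1105 + 220*(67/8 - 16 - 641/8) = -1105 + 220*(-351/4) = -1105 - 19305 = -20410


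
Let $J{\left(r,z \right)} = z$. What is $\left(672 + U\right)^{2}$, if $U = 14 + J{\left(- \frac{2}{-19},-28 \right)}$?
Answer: $432964$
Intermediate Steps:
$U = -14$ ($U = 14 - 28 = -14$)
$\left(672 + U\right)^{2} = \left(672 - 14\right)^{2} = 658^{2} = 432964$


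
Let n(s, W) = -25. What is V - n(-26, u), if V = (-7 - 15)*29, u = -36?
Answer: -613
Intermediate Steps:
V = -638 (V = -22*29 = -638)
V - n(-26, u) = -638 - 1*(-25) = -638 + 25 = -613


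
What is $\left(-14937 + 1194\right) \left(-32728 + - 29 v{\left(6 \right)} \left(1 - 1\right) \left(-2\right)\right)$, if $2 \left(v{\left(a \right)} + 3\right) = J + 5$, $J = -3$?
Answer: $449780904$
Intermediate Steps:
$v{\left(a \right)} = -2$ ($v{\left(a \right)} = -3 + \frac{-3 + 5}{2} = -3 + \frac{1}{2} \cdot 2 = -3 + 1 = -2$)
$\left(-14937 + 1194\right) \left(-32728 + - 29 v{\left(6 \right)} \left(1 - 1\right) \left(-2\right)\right) = \left(-14937 + 1194\right) \left(-32728 + - 29 \left(- 2 \left(1 - 1\right)\right) \left(-2\right)\right) = - 13743 \left(-32728 + - 29 \left(\left(-2\right) 0\right) \left(-2\right)\right) = - 13743 \left(-32728 + \left(-29\right) 0 \left(-2\right)\right) = - 13743 \left(-32728 + 0 \left(-2\right)\right) = - 13743 \left(-32728 + 0\right) = \left(-13743\right) \left(-32728\right) = 449780904$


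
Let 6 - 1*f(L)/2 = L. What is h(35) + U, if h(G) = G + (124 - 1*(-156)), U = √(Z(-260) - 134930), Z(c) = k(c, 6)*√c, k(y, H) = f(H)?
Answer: 315 + I*√134930 ≈ 315.0 + 367.33*I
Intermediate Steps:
f(L) = 12 - 2*L
k(y, H) = 12 - 2*H
Z(c) = 0 (Z(c) = (12 - 2*6)*√c = (12 - 12)*√c = 0*√c = 0)
U = I*√134930 (U = √(0 - 134930) = √(-134930) = I*√134930 ≈ 367.33*I)
h(G) = 280 + G (h(G) = G + (124 + 156) = G + 280 = 280 + G)
h(35) + U = (280 + 35) + I*√134930 = 315 + I*√134930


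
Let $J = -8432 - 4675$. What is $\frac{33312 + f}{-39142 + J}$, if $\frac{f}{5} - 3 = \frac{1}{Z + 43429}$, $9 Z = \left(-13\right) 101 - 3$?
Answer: $- \frac{2596473252}{4070667341} \approx -0.63785$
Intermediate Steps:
$Z = - \frac{1316}{9}$ ($Z = \frac{\left(-13\right) 101 - 3}{9} = \frac{-1313 - 3}{9} = \frac{1}{9} \left(-1316\right) = - \frac{1316}{9} \approx -146.22$)
$f = \frac{1168644}{77909}$ ($f = 15 + \frac{5}{- \frac{1316}{9} + 43429} = 15 + \frac{5}{\frac{389545}{9}} = 15 + 5 \cdot \frac{9}{389545} = 15 + \frac{9}{77909} = \frac{1168644}{77909} \approx 15.0$)
$J = -13107$ ($J = -8432 - 4675 = -13107$)
$\frac{33312 + f}{-39142 + J} = \frac{33312 + \frac{1168644}{77909}}{-39142 - 13107} = \frac{2596473252}{77909 \left(-52249\right)} = \frac{2596473252}{77909} \left(- \frac{1}{52249}\right) = - \frac{2596473252}{4070667341}$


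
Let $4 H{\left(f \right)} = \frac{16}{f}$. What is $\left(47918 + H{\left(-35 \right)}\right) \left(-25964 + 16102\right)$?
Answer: $- \frac{16539816612}{35} \approx -4.7257 \cdot 10^{8}$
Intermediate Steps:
$H{\left(f \right)} = \frac{4}{f}$ ($H{\left(f \right)} = \frac{16 \frac{1}{f}}{4} = \frac{4}{f}$)
$\left(47918 + H{\left(-35 \right)}\right) \left(-25964 + 16102\right) = \left(47918 + \frac{4}{-35}\right) \left(-25964 + 16102\right) = \left(47918 + 4 \left(- \frac{1}{35}\right)\right) \left(-9862\right) = \left(47918 - \frac{4}{35}\right) \left(-9862\right) = \frac{1677126}{35} \left(-9862\right) = - \frac{16539816612}{35}$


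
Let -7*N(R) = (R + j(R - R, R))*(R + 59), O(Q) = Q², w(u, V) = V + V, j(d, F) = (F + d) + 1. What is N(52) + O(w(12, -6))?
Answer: -1521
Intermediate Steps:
j(d, F) = 1 + F + d
w(u, V) = 2*V
N(R) = -(1 + 2*R)*(59 + R)/7 (N(R) = -(R + (1 + R + (R - R)))*(R + 59)/7 = -(R + (1 + R + 0))*(59 + R)/7 = -(R + (1 + R))*(59 + R)/7 = -(1 + 2*R)*(59 + R)/7)
N(52) + O(w(12, -6)) = (-59/7 - 17*52 - 2/7*52²) + (2*(-6))² = (-59/7 - 884 - 2/7*2704) + (-12)² = (-59/7 - 884 - 5408/7) + 144 = -1665 + 144 = -1521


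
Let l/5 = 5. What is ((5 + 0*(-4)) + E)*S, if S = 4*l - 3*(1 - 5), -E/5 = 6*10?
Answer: -33040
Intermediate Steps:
l = 25 (l = 5*5 = 25)
E = -300 (E = -30*10 = -5*60 = -300)
S = 112 (S = 4*25 - 3*(1 - 5) = 100 - 3*(-4) = 100 + 12 = 112)
((5 + 0*(-4)) + E)*S = ((5 + 0*(-4)) - 300)*112 = ((5 + 0) - 300)*112 = (5 - 300)*112 = -295*112 = -33040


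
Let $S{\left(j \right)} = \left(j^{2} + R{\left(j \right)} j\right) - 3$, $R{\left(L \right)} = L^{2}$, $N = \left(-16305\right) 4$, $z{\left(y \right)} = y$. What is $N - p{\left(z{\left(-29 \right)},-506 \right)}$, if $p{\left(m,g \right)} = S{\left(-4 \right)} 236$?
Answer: $-53184$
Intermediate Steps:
$N = -65220$
$S{\left(j \right)} = -3 + j^{2} + j^{3}$ ($S{\left(j \right)} = \left(j^{2} + j^{2} j\right) - 3 = \left(j^{2} + j^{3}\right) - 3 = -3 + j^{2} + j^{3}$)
$p{\left(m,g \right)} = -12036$ ($p{\left(m,g \right)} = \left(-3 + \left(-4\right)^{2} + \left(-4\right)^{3}\right) 236 = \left(-3 + 16 - 64\right) 236 = \left(-51\right) 236 = -12036$)
$N - p{\left(z{\left(-29 \right)},-506 \right)} = -65220 - -12036 = -65220 + 12036 = -53184$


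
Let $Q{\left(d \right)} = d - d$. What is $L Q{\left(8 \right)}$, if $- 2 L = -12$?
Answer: $0$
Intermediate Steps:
$L = 6$ ($L = \left(- \frac{1}{2}\right) \left(-12\right) = 6$)
$Q{\left(d \right)} = 0$
$L Q{\left(8 \right)} = 6 \cdot 0 = 0$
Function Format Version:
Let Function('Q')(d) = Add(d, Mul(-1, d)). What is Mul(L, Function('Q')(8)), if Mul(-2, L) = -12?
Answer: 0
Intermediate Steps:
L = 6 (L = Mul(Rational(-1, 2), -12) = 6)
Function('Q')(d) = 0
Mul(L, Function('Q')(8)) = Mul(6, 0) = 0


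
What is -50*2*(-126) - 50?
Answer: 12550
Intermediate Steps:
-50*2*(-126) - 50 = -100*(-126) - 50 = 12600 - 50 = 12550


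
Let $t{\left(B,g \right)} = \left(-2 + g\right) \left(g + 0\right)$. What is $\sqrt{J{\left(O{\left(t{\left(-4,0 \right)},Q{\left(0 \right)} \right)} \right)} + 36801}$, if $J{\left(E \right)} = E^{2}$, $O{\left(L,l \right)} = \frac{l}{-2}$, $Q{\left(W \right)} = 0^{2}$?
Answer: $3 \sqrt{4089} \approx 191.84$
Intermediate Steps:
$t{\left(B,g \right)} = g \left(-2 + g\right)$ ($t{\left(B,g \right)} = \left(-2 + g\right) g = g \left(-2 + g\right)$)
$Q{\left(W \right)} = 0$
$O{\left(L,l \right)} = - \frac{l}{2}$ ($O{\left(L,l \right)} = l \left(- \frac{1}{2}\right) = - \frac{l}{2}$)
$\sqrt{J{\left(O{\left(t{\left(-4,0 \right)},Q{\left(0 \right)} \right)} \right)} + 36801} = \sqrt{\left(\left(- \frac{1}{2}\right) 0\right)^{2} + 36801} = \sqrt{0^{2} + 36801} = \sqrt{0 + 36801} = \sqrt{36801} = 3 \sqrt{4089}$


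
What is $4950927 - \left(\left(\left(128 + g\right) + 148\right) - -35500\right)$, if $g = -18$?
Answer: $4915169$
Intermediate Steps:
$4950927 - \left(\left(\left(128 + g\right) + 148\right) - -35500\right) = 4950927 - \left(\left(\left(128 - 18\right) + 148\right) - -35500\right) = 4950927 - \left(\left(110 + 148\right) + 35500\right) = 4950927 - \left(258 + 35500\right) = 4950927 - 35758 = 4915169$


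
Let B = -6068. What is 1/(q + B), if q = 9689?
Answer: 1/3621 ≈ 0.00027617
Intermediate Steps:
1/(q + B) = 1/(9689 - 6068) = 1/3621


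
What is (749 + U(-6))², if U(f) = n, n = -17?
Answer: 535824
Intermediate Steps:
U(f) = -17
(749 + U(-6))² = (749 - 17)² = 732² = 535824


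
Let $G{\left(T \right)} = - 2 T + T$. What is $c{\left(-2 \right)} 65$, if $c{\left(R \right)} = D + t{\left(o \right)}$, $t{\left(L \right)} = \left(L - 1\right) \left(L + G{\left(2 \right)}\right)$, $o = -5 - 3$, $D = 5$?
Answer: $6175$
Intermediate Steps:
$o = -8$ ($o = -5 - 3 = -8$)
$G{\left(T \right)} = - T$
$t{\left(L \right)} = \left(-1 + L\right) \left(-2 + L\right)$ ($t{\left(L \right)} = \left(L - 1\right) \left(L - 2\right) = \left(-1 + L\right) \left(L - 2\right) = \left(-1 + L\right) \left(-2 + L\right)$)
$c{\left(R \right)} = 95$ ($c{\left(R \right)} = 5 + \left(2 + \left(-8\right)^{2} - -24\right) = 5 + \left(2 + 64 + 24\right) = 5 + 90 = 95$)
$c{\left(-2 \right)} 65 = 95 \cdot 65 = 6175$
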